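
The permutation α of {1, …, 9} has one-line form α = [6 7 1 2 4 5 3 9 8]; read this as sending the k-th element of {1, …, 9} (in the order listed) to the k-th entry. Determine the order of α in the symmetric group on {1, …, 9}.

14

Writing α as disjoint cycles, the cycle lengths are 7, 2.
The order of α is the least common multiple of its cycle lengths: lcm(7, 2) = 14.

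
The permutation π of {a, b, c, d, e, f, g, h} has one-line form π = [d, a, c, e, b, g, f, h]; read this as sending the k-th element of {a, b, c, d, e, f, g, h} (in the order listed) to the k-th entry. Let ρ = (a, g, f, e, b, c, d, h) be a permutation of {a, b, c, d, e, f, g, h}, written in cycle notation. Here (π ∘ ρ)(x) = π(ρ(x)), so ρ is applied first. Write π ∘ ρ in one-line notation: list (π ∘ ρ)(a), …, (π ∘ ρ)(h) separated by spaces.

For each element, apply ρ then π: a → g → f; b → c → c; c → d → e; d → h → h; e → b → a; f → e → b; g → f → g; h → a → d.
So π ∘ ρ in one-line form is f c e h a b g d.

f c e h a b g d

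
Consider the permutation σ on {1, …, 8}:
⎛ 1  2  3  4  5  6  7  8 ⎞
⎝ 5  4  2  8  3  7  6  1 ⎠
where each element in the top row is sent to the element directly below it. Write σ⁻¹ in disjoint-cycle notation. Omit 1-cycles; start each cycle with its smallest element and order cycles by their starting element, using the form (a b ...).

(1 8 4 2 3 5)(6 7)

First write σ in disjoint cycles: (1 5 3 2 4 8)(6 7).
The inverse reverses every cycle; in canonical form, σ⁻¹ = (1 8 4 2 3 5)(6 7).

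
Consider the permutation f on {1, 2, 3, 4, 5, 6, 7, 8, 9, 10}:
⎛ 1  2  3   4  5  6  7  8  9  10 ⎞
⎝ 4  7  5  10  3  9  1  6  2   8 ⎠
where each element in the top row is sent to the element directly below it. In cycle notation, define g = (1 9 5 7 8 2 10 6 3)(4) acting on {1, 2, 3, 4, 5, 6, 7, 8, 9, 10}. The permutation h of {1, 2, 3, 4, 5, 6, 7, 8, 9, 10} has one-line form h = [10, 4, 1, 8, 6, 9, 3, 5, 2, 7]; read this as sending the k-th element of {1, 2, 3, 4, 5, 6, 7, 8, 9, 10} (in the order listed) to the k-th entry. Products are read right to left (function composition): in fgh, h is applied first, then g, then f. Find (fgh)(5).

Chase 5: h(5) = 6; g(6) = 3; f(3) = 5. Hence (fgh)(5) = 5.

5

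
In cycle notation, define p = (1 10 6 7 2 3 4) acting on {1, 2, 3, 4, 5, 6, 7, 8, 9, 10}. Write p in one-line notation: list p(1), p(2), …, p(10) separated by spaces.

Image by image: 1→10, 2→3, 3→4, 4→1, 5→5, 6→7, 7→2, 8→8, 9→9, 10→6.
So the one-line form is 10 3 4 1 5 7 2 8 9 6.

10 3 4 1 5 7 2 8 9 6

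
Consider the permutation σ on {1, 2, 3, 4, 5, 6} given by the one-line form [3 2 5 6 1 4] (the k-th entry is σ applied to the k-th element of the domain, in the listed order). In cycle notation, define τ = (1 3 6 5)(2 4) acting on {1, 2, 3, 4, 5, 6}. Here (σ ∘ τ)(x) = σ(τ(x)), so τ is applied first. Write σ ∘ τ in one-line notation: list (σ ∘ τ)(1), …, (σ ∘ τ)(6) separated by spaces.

5 6 4 2 3 1

For each element, apply τ then σ: 1 → 3 → 5; 2 → 4 → 6; 3 → 6 → 4; 4 → 2 → 2; 5 → 1 → 3; 6 → 5 → 1.
Collecting the images, σ ∘ τ = [5 6 4 2 3 1].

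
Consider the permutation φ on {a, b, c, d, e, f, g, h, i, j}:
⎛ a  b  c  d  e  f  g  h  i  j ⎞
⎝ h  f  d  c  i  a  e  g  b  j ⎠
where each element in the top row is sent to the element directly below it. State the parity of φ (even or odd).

In disjoint-cycle form the cycle lengths are 7, 2, 1.
A cycle of length ℓ contributes ℓ−1 transpositions, so φ is a product of 6 + 1 = 7 transpositions — odd.

odd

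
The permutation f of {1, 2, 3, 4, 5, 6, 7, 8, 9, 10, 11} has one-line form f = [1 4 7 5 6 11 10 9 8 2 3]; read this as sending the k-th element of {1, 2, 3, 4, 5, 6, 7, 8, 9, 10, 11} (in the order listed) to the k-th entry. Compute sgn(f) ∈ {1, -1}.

1

In disjoint-cycle form the cycle lengths are 8, 2, 1.
A cycle of length ℓ contributes ℓ−1 transpositions, so f is a product of 7 + 1 = 8 transpositions — even.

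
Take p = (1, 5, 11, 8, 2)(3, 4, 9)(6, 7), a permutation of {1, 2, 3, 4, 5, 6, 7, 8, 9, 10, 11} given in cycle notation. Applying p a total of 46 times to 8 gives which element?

2

8 lies in the 5-cycle (1, 5, 11, 8, 2).
Powers repeat with period 5 on this cycle, and 46 mod 5 = 1, so p^46(8) = p^1(8).
Advancing 1 step from 8: 8 → 2.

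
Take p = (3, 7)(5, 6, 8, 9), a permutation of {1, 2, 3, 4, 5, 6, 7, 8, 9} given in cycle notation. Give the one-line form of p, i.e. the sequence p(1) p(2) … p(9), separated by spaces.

Each element maps to the next entry in its cycle (wrapping to the front): 1↦1, 2↦2, 3↦7, 4↦4, 5↦6, 6↦8, 7↦3, 8↦9, 9↦5.
So the one-line form is 1 2 7 4 6 8 3 9 5.

1 2 7 4 6 8 3 9 5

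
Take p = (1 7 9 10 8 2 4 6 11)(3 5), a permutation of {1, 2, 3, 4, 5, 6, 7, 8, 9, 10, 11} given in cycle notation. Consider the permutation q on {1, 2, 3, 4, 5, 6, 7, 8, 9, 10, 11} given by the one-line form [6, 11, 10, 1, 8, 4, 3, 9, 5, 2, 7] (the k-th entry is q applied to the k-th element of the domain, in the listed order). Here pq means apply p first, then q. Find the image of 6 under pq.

First apply p: p(6) = 11, then q(11) = 7. Thus (pq)(6) = 7.

7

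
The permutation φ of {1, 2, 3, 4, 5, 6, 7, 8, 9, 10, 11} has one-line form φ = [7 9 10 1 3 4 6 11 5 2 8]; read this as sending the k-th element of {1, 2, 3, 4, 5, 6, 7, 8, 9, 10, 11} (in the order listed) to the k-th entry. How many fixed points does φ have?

0

No element satisfies φ(x) = x, so there are 0 fixed points.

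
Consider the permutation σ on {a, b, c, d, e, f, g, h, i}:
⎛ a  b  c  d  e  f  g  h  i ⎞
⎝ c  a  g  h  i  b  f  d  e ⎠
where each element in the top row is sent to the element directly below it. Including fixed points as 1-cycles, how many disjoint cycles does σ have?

The cycle decomposition is (a, c, g, f, b)(d, h)(e, i), which has 3 cycles (counting 1-cycles).

3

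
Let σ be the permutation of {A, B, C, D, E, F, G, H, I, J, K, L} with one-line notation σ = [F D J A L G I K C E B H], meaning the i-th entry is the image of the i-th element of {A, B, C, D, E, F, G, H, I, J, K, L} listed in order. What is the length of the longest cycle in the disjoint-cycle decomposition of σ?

12

Decomposing into disjoint cycles gives (A F G I C J E L H K B D); the longest has length 12.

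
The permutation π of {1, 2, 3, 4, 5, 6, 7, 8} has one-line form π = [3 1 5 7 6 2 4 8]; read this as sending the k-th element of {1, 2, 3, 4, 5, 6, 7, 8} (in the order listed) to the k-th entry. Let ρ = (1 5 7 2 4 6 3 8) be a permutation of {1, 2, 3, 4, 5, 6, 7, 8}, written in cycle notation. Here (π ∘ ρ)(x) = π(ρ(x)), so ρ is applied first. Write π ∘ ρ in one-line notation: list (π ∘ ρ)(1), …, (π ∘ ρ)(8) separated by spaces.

6 7 8 2 4 5 1 3

(π ∘ ρ)(x) = π(ρ(x)). Computing each image: π(ρ(1)) = π(5) = 6, π(ρ(2)) = π(4) = 7, π(ρ(3)) = π(8) = 8, π(ρ(4)) = π(6) = 2, π(ρ(5)) = π(7) = 4, π(ρ(6)) = π(3) = 5, π(ρ(7)) = π(2) = 1, π(ρ(8)) = π(1) = 3.
Hence π ∘ ρ = [6 7 8 2 4 5 1 3].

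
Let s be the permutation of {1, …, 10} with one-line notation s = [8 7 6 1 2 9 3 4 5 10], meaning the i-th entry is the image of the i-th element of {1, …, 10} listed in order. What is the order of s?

Writing s as disjoint cycles, the cycle lengths are 6, 3, 1.
Since disjoint cycles commute, ord(s) = lcm(6, 3) = 6.

6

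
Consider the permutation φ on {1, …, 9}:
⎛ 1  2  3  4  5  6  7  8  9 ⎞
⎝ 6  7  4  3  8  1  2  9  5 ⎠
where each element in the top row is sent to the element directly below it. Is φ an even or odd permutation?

In disjoint-cycle form the cycle lengths are 3, 2, 2, 2.
A cycle is odd iff its length is even; φ has 3 even-length cycles, so sgn(φ) = (−1)^3 and φ is odd.

odd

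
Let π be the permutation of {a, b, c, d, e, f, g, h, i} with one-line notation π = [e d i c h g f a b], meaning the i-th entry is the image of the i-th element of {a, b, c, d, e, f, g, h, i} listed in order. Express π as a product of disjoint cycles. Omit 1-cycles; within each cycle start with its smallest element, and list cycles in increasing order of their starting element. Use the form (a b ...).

Start at a and follow images: a → e → h → a, giving the cycle (a e h).
Repeating from the next unused element and collecting all non-trivial cycles gives (a e h)(b d c i)(f g).

(a e h)(b d c i)(f g)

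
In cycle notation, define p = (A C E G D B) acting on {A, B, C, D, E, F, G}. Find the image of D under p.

Within (A C E G D B), D ↦ B.

B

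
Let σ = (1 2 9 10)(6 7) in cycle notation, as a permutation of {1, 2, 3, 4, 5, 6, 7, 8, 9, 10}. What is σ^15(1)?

10

1 lies in the 4-cycle (1 2 9 10).
On a 4-cycle, σ^4 is the identity, so σ^15 = σ^3 there (15 ≡ 3 mod 4).
Advancing 3 steps from 1: 1 → 2 → 9 → 10.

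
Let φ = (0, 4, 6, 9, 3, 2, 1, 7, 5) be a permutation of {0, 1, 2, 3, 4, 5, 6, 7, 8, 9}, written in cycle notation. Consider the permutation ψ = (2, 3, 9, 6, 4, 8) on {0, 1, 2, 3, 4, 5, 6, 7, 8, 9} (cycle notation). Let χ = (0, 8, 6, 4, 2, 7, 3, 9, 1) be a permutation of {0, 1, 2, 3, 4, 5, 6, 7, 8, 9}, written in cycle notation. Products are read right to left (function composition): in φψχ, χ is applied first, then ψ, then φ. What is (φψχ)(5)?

0

(φψχ)(5) = φ(ψ(χ(5))). χ(5) = 5, then ψ(5) = 5, then φ(5) = 0, so the result is 0.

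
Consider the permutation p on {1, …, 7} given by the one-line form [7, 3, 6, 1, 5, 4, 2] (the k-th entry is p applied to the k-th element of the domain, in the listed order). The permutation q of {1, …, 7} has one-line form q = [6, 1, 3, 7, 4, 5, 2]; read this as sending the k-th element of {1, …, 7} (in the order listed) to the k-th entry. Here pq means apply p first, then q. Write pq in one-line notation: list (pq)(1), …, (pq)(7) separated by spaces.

2 3 5 6 4 7 1

Chase each element through p then q: 1 → 7 → 2; 2 → 3 → 3; 3 → 6 → 5; 4 → 1 → 6; 5 → 5 → 4; 6 → 4 → 7; 7 → 2 → 1.
So pq in one-line form is 2 3 5 6 4 7 1.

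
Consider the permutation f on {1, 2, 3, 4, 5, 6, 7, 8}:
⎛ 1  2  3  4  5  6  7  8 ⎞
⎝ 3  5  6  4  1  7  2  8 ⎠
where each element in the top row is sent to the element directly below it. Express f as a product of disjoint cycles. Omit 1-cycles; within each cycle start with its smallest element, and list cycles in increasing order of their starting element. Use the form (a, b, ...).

From 1: 1 → 3 → 6 → 7 → 2 → 5 → 1, closing the cycle (1, 3, 6, 7, 2, 5).
Repeating from the next unused element and collecting all non-trivial cycles gives (1, 3, 6, 7, 2, 5).

(1, 3, 6, 7, 2, 5)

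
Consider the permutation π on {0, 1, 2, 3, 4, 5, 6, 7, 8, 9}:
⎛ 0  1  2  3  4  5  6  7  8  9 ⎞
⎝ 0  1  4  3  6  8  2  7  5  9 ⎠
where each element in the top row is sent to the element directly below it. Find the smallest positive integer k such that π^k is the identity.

Decomposing into disjoint cycles gives cycle lengths 3, 2, 1, 1, 1, 1, 1.
Since disjoint cycles commute, ord(π) = lcm(3, 2) = 6.

6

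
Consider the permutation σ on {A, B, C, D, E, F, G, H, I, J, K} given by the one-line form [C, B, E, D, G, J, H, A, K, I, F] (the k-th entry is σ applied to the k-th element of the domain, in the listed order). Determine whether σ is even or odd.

In disjoint-cycle form the cycle lengths are 5, 4, 1, 1.
A cycle is odd iff its length is even; σ has 1 even-length cycle, so sgn(σ) = (−1)^1 and σ is odd.

odd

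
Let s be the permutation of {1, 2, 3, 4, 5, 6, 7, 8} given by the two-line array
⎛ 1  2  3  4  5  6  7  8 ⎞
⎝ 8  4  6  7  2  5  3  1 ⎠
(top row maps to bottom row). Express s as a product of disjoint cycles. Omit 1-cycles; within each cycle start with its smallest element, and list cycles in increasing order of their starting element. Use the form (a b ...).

(1 8)(2 4 7 3 6 5)

Start at 1 and follow images: 1 → 8 → 1, giving the cycle (1 8).
Continuing from each remaining unvisited element yields (1 8)(2 4 7 3 6 5).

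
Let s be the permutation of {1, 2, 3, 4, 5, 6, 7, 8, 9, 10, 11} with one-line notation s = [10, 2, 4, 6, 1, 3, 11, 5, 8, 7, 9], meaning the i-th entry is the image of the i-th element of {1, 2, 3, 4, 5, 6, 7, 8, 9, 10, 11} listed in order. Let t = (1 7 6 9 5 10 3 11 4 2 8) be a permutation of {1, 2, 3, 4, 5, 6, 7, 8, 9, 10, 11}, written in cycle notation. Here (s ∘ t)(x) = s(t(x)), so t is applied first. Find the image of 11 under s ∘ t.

t(11) = 4, then s(4) = 6; composing gives (s ∘ t)(11) = 6.

6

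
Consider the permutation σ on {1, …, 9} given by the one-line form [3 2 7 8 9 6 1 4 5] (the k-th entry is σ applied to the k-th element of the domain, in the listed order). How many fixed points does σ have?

2

The fixed points (elements with σ(x) = x) are {2, 6}, so there are 2.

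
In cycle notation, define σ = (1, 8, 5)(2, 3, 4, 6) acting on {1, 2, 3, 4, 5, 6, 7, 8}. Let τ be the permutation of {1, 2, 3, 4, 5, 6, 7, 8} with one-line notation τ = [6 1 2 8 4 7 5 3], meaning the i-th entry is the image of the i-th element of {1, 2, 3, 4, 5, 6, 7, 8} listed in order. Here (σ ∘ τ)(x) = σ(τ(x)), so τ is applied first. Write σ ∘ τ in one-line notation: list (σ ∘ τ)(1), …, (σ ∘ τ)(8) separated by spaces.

Chase each element through τ then σ: 1 → 6 → 2; 2 → 1 → 8; 3 → 2 → 3; 4 → 8 → 5; 5 → 4 → 6; 6 → 7 → 7; 7 → 5 → 1; 8 → 3 → 4.
Collecting the images, σ ∘ τ = [2 8 3 5 6 7 1 4].

2 8 3 5 6 7 1 4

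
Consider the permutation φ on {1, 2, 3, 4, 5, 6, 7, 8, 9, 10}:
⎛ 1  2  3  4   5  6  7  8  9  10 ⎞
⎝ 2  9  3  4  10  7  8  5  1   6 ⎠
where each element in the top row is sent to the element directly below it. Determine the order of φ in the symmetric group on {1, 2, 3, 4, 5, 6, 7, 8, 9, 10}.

Decomposing into disjoint cycles gives cycle lengths 5, 3, 1, 1.
The order of φ is the least common multiple of its cycle lengths: lcm(5, 3) = 15.

15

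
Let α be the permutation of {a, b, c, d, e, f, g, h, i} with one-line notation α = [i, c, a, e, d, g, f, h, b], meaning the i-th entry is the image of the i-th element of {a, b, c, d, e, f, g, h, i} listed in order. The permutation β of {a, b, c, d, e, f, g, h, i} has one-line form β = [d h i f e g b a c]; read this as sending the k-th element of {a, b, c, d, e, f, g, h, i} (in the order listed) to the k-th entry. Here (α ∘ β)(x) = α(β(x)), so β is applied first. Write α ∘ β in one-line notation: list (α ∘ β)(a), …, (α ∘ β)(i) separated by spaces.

e h b g d f c i a

Chase each element through β then α: a → d → e; b → h → h; c → i → b; d → f → g; e → e → d; f → g → f; g → b → c; h → a → i; i → c → a.
Collecting the images, α ∘ β = [e h b g d f c i a].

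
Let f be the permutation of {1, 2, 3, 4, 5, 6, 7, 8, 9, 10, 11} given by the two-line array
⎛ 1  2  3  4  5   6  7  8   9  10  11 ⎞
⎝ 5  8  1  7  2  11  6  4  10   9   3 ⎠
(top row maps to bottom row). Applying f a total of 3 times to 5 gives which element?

Tracing 5 → 2 → … returns to 5 after 9 steps, so 5 lies in a 9-cycle (1, 5, 2, 8, 4, 7, 6, 11, 3).
Advancing 3 steps from 5: 5 → 2 → 8 → 4.

4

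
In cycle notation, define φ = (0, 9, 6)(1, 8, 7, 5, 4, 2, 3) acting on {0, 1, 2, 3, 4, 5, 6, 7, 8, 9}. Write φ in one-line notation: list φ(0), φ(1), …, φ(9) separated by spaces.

9 8 3 1 2 4 0 5 7 6

Reading each image from the cycles: 0↦9, 1↦8, 2↦3, 3↦1, 4↦2, 5↦4, 6↦0, 7↦5, 8↦7, 9↦6.
Listing these in domain order gives 9 8 3 1 2 4 0 5 7 6.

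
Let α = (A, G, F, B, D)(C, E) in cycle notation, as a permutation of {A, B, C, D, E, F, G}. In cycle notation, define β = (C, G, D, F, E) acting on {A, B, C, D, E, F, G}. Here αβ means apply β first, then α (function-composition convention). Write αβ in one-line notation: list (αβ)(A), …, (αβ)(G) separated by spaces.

G D F B E C A

(αβ)(x) = α(β(x)). Computing each image: α(β(A)) = α(A) = G, α(β(B)) = α(B) = D, α(β(C)) = α(G) = F, α(β(D)) = α(F) = B, α(β(E)) = α(C) = E, α(β(F)) = α(E) = C, α(β(G)) = α(D) = A.
Hence αβ = [G D F B E C A].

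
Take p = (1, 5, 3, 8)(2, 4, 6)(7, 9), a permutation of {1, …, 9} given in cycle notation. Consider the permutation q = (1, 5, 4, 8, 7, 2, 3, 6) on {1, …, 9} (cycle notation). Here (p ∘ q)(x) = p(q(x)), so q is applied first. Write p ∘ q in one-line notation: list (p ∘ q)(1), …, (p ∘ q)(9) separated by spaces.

(p ∘ q)(x) = p(q(x)). Computing each image: p(q(1)) = p(5) = 3, p(q(2)) = p(3) = 8, p(q(3)) = p(6) = 2, p(q(4)) = p(8) = 1, p(q(5)) = p(4) = 6, p(q(6)) = p(1) = 5, p(q(7)) = p(2) = 4, p(q(8)) = p(7) = 9, p(q(9)) = p(9) = 7.
Hence p ∘ q = [3 8 2 1 6 5 4 9 7].

3 8 2 1 6 5 4 9 7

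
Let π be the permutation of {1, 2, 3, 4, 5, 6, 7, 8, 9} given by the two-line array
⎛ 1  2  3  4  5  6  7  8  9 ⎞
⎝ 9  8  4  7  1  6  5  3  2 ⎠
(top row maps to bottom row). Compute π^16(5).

5

Tracing 5 → 1 → … returns to 5 after 8 steps, so 5 lies in an 8-cycle (1 9 2 8 3 4 7 5).
Since the cycle has length 8, π^16 acts on it the same as π^0 (16 mod 8 = 0).
So π^16(5) = 5.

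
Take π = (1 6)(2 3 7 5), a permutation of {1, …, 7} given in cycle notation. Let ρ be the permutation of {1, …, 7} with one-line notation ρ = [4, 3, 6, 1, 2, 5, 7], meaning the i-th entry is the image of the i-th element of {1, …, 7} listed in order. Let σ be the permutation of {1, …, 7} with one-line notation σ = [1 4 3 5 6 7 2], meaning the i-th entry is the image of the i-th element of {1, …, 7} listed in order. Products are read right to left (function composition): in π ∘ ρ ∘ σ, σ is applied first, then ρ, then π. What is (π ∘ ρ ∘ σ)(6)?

Apply the permutations in order: σ(6) = 7, then ρ(7) = 7, then π(7) = 5. So (π ∘ ρ ∘ σ)(6) = 5.

5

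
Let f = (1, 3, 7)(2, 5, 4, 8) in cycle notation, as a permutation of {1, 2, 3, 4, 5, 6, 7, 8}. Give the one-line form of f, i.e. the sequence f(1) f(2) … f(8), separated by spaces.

3 5 7 8 4 6 1 2

Image by image: 1→3, 2→5, 3→7, 4→8, 5→4, 6→6, 7→1, 8→2.
So the one-line form is 3 5 7 8 4 6 1 2.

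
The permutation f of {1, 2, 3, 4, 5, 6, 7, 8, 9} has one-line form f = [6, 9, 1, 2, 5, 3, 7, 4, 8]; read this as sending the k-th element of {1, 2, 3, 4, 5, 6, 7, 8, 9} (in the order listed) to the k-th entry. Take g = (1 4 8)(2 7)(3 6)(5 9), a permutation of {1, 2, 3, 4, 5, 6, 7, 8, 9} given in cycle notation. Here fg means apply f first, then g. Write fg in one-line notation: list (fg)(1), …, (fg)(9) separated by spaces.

(fg)(x) = g(f(x)). Computing each image: g(f(1)) = g(6) = 3, g(f(2)) = g(9) = 5, g(f(3)) = g(1) = 4, g(f(4)) = g(2) = 7, g(f(5)) = g(5) = 9, g(f(6)) = g(3) = 6, g(f(7)) = g(7) = 2, g(f(8)) = g(4) = 8, g(f(9)) = g(8) = 1.
Hence fg = [3 5 4 7 9 6 2 8 1].

3 5 4 7 9 6 2 8 1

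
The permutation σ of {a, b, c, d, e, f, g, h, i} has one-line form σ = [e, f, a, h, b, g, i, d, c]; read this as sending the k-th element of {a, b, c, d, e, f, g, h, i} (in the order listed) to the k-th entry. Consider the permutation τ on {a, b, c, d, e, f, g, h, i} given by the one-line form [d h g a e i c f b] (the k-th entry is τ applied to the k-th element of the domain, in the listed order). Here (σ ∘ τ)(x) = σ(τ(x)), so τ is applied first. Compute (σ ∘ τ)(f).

(σ ∘ τ)(f) = σ(τ(f)). τ(f) = i, then σ(i) = c. So (σ ∘ τ)(f) = c.

c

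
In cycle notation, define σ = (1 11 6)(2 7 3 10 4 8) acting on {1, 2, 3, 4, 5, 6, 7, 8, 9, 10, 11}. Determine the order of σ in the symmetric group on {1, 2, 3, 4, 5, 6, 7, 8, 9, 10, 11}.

6

The cycle type of σ is (6, 3, 1, 1).
The order of σ is the least common multiple of its cycle lengths: lcm(6, 3) = 6.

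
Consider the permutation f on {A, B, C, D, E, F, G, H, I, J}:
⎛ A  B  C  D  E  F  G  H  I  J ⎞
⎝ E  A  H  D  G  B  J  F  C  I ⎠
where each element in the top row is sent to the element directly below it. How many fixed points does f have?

1

The fixed points (elements with f(x) = x) are {D}, so there is 1.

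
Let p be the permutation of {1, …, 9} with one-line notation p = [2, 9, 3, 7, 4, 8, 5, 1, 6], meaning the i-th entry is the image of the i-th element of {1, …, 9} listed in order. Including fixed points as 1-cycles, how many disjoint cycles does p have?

The cycle decomposition is (1, 2, 9, 6, 8)(3)(4, 7, 5), which has 3 cycles (counting 1-cycles).

3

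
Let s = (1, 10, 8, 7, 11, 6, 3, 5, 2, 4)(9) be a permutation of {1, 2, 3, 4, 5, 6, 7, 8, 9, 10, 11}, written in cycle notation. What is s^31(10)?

8

10 lies in the 10-cycle (1, 10, 8, 7, 11, 6, 3, 5, 2, 4).
Since the cycle has length 10, s^31 acts on it the same as s^1 (31 mod 10 = 1).
Stepping 1 place around the cycle: 10 → 8.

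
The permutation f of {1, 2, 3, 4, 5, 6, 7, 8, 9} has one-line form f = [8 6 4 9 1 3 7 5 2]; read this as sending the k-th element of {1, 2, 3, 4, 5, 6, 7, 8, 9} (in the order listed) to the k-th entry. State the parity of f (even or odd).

In disjoint-cycle form the cycle lengths are 5, 3, 1.
A cycle is odd iff its length is even; f has 0 even-length cycles, so sgn(f) = (−1)^0 and f is even.

even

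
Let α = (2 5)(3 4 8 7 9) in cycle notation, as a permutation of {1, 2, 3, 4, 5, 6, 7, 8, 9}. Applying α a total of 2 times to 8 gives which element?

9

8 lies in the 5-cycle (3 4 8 7 9).
Advancing 2 steps from 8: 8 → 7 → 9.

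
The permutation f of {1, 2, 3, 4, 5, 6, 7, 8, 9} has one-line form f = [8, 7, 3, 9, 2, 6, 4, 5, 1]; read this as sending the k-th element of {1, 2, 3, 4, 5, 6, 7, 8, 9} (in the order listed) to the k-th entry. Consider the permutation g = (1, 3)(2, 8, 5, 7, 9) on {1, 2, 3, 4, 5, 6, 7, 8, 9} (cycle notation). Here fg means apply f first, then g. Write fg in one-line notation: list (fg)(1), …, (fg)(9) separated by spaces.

5 9 1 2 8 6 4 7 3

(fg)(x) = g(f(x)). Computing each image: g(f(1)) = g(8) = 5, g(f(2)) = g(7) = 9, g(f(3)) = g(3) = 1, g(f(4)) = g(9) = 2, g(f(5)) = g(2) = 8, g(f(6)) = g(6) = 6, g(f(7)) = g(4) = 4, g(f(8)) = g(5) = 7, g(f(9)) = g(1) = 3.
Hence fg = [5 9 1 2 8 6 4 7 3].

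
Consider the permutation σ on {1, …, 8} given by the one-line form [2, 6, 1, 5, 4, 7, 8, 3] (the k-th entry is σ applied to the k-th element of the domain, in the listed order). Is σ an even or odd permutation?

even

In disjoint-cycle form the cycle lengths are 6, 2.
A cycle is odd iff its length is even; σ has 2 even-length cycles, so sgn(σ) = (−1)^2 and σ is even.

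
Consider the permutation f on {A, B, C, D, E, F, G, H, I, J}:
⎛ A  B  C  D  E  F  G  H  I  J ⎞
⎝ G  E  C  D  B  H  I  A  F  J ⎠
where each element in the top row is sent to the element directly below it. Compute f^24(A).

H

Tracing A → G → … returns to A after 5 steps, so A lies in a 5-cycle (A G I F H).
Since the cycle has length 5, f^24 acts on it the same as f^4 (24 mod 5 = 4).
Advancing 4 steps from A: A → G → I → F → H.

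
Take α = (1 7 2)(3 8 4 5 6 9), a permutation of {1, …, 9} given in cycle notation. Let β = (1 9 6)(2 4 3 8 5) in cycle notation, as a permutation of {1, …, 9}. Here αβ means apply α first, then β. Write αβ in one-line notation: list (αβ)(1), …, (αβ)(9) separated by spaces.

7 9 5 2 1 6 4 3 8

(αβ)(x) = β(α(x)). Computing each image: β(α(1)) = β(7) = 7, β(α(2)) = β(1) = 9, β(α(3)) = β(8) = 5, β(α(4)) = β(5) = 2, β(α(5)) = β(6) = 1, β(α(6)) = β(9) = 6, β(α(7)) = β(2) = 4, β(α(8)) = β(4) = 3, β(α(9)) = β(3) = 8.
Hence αβ = [7 9 5 2 1 6 4 3 8].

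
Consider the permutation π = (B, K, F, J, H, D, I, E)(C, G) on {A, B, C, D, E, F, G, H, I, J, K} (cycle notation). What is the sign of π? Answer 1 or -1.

The cycle lengths are 8, 2, 1.
A cycle is odd iff its length is even; π has 2 even-length cycles, so sgn(π) = (−1)^2 and π is even.

1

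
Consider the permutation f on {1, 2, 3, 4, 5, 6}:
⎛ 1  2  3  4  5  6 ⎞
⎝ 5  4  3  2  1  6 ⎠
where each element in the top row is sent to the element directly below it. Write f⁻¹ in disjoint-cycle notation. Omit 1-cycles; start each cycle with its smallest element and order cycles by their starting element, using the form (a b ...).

The cycle decomposition of f is (1 5)(2 4).
The inverse reverses every cycle; in canonical form, f⁻¹ = (1 5)(2 4).

(1 5)(2 4)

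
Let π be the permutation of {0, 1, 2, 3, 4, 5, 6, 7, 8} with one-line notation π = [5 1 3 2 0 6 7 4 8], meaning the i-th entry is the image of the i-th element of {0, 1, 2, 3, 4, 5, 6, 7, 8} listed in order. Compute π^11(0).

5

Tracing 0 → 5 → … returns to 0 after 5 steps, so 0 lies in a 5-cycle (0 5 6 7 4).
Powers repeat with period 5 on this cycle, and 11 mod 5 = 1, so π^11(0) = π^1(0).
Advancing 1 step from 0: 0 → 5.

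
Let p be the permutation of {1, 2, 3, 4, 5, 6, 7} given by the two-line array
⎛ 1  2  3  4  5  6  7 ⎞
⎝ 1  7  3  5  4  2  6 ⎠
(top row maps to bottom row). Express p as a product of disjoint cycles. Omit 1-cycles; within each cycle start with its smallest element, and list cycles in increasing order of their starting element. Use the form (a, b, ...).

(2, 7, 6)(4, 5)

Start at 2 and follow images: 2 → 7 → 6 → 2, giving the cycle (2, 7, 6).
Continuing from each remaining unvisited element yields (2, 7, 6)(4, 5).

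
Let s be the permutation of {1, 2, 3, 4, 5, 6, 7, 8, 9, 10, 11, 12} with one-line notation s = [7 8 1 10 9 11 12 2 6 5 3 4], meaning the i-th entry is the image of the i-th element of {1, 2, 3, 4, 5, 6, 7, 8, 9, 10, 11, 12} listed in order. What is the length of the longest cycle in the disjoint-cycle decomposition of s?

10

Decomposing into disjoint cycles gives (1, 7, 12, 4, 10, 5, 9, 6, 11, 3)(2, 8); the longest has length 10.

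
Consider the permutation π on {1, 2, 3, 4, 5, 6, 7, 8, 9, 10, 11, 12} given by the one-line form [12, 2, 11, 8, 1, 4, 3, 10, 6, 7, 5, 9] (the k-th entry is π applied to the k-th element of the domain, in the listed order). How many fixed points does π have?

The fixed points (elements with π(x) = x) are {2}, so there is 1.

1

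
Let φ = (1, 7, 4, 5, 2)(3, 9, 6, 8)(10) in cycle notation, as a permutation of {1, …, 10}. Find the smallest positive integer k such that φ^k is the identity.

20

The cycle type of φ is (5, 4, 1).
The order is lcm(5, 4) = 20.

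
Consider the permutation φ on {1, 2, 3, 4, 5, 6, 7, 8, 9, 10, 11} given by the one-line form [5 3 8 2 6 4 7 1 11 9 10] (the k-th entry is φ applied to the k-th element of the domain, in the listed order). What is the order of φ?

21

Decomposing into disjoint cycles gives cycle lengths 7, 3, 1.
The order is lcm(7, 3) = 21.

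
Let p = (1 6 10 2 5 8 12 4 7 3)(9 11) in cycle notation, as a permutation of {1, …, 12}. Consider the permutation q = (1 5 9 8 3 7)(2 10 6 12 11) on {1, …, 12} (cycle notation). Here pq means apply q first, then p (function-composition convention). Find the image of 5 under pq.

11

First apply q: q(5) = 9, then p(9) = 11. Thus (pq)(5) = 11.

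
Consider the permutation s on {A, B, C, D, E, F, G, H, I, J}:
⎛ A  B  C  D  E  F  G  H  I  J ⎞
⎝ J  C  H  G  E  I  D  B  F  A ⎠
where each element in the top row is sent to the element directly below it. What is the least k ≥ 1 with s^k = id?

Writing s as disjoint cycles, the cycle lengths are 3, 2, 2, 2, 1.
Since disjoint cycles commute, ord(s) = lcm(3, 2, 2, 2) = 6.

6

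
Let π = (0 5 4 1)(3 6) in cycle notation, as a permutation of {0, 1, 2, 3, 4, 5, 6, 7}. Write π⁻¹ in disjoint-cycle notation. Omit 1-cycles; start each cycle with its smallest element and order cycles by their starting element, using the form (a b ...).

The inverse reverses each cycle.
After reversing and putting each cycle's least element first, π⁻¹ = (0 1 4 5)(3 6).

(0 1 4 5)(3 6)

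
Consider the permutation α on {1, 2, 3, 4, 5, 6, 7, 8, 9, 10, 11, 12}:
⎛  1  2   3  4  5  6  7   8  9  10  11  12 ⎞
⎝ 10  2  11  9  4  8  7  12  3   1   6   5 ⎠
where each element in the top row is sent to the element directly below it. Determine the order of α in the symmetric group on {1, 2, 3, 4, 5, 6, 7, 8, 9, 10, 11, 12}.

8

The disjoint-cycle form of α has cycle lengths 8, 2, 1, 1.
The order is lcm(8, 2) = 8.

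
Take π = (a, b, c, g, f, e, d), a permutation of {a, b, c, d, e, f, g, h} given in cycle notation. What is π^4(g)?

g lies in the 7-cycle (a, b, c, g, f, e, d).
Advancing 4 steps from g: g → f → e → d → a.

a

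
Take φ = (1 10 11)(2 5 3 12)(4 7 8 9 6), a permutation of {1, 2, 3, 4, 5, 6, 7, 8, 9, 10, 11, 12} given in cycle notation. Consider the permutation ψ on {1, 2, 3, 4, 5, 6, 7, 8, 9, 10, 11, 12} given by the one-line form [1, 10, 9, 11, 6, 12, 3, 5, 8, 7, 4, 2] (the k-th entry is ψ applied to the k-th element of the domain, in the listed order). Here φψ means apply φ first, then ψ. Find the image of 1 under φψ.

First apply φ: φ(1) = 10, then ψ(10) = 7. Thus (φψ)(1) = 7.

7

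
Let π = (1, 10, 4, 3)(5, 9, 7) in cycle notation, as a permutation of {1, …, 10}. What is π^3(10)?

10 lies in the 4-cycle (1, 10, 4, 3).
Stepping 3 places around the cycle: 10 → 4 → 3 → 1.

1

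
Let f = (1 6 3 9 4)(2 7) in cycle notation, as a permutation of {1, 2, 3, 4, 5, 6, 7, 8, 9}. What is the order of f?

The cycle type of f is (5, 2, 1, 1).
The order is lcm(5, 2) = 10.

10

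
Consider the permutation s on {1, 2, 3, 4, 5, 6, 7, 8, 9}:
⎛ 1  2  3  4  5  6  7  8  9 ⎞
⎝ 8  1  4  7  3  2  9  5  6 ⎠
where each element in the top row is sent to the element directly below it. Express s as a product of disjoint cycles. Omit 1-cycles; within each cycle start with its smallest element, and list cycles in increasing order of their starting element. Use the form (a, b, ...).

From 1: 1 → 8 → 5 → 3 → 4 → 7 → 9 → 6 → 2 → 1, closing the cycle (1, 8, 5, 3, 4, 7, 9, 6, 2).
Continuing from each remaining unvisited element yields (1, 8, 5, 3, 4, 7, 9, 6, 2).

(1, 8, 5, 3, 4, 7, 9, 6, 2)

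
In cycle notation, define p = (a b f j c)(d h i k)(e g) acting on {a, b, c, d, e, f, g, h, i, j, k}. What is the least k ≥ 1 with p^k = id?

The disjoint cycles have lengths 5, 4, 2.
The order of p is the least common multiple of its cycle lengths: lcm(5, 4, 2) = 20.

20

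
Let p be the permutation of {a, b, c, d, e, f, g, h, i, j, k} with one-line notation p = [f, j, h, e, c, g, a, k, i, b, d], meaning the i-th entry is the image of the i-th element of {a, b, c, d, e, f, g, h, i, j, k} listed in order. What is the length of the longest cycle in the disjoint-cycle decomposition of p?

Decomposing into disjoint cycles gives (a f g)(b j)(c h k d e); the longest has length 5.

5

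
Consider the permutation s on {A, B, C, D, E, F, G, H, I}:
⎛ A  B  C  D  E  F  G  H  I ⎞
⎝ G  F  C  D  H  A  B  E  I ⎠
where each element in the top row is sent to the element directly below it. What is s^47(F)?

Tracing F → A → … returns to F after 4 steps, so F lies in a 4-cycle (A G B F).
On a 4-cycle, s^4 is the identity, so s^47 = s^3 there (47 ≡ 3 mod 4).
Stepping 3 places around the cycle: F → A → G → B.

B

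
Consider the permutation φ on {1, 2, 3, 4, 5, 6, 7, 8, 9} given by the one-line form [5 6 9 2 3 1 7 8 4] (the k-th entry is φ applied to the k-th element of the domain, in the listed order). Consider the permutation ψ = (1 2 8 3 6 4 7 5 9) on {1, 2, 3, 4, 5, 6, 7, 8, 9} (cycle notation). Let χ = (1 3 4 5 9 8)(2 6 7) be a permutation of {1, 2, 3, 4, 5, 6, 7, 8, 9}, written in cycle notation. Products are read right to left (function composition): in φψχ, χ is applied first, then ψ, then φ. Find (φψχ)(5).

(φψχ)(5) = φ(ψ(χ(5))). χ(5) = 9, then ψ(9) = 1, then φ(1) = 5, so the result is 5.

5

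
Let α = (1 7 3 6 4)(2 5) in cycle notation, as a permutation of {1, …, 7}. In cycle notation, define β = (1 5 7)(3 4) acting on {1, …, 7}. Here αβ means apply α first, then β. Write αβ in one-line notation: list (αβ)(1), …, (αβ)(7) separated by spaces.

(αβ)(x) = β(α(x)). Computing each image: β(α(1)) = β(7) = 1, β(α(2)) = β(5) = 7, β(α(3)) = β(6) = 6, β(α(4)) = β(1) = 5, β(α(5)) = β(2) = 2, β(α(6)) = β(4) = 3, β(α(7)) = β(3) = 4.
Hence αβ = [1 7 6 5 2 3 4].

1 7 6 5 2 3 4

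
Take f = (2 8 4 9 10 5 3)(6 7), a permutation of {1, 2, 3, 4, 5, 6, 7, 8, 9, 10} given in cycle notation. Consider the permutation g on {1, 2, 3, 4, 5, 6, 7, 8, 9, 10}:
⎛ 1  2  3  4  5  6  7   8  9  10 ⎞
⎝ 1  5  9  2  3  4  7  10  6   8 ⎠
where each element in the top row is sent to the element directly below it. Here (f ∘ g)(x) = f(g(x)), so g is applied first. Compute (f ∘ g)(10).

g(10) = 8, then f(8) = 4; composing gives (f ∘ g)(10) = 4.

4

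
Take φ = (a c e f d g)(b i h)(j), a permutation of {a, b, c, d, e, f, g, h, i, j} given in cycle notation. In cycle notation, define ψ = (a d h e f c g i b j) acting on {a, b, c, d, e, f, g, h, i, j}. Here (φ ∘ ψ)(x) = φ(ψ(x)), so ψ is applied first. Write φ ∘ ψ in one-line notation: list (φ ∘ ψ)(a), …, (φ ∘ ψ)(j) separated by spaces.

g j a b d e h f i c

For each element, apply ψ then φ: a → d → g; b → j → j; c → g → a; d → h → b; e → f → d; f → c → e; g → i → h; h → e → f; i → b → i; j → a → c.
Collecting the images, φ ∘ ψ = [g j a b d e h f i c].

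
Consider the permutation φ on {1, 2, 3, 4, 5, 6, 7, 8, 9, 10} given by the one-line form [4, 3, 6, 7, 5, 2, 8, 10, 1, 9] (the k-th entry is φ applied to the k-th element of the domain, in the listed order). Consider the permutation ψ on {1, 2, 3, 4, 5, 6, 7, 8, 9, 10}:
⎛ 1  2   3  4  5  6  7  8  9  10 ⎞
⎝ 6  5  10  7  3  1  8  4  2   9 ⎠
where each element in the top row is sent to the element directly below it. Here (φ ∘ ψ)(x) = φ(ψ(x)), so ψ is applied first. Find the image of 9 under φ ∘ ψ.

First apply ψ: ψ(9) = 2, then φ(2) = 3. Thus (φ ∘ ψ)(9) = 3.

3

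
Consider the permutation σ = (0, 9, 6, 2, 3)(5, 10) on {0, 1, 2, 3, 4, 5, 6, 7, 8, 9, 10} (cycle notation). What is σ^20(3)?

3

3 lies in the 5-cycle (0, 9, 6, 2, 3).
On a 5-cycle, σ^5 is the identity, so σ^20 = σ^0 there (20 ≡ 0 mod 5).
So σ^20(3) = 3.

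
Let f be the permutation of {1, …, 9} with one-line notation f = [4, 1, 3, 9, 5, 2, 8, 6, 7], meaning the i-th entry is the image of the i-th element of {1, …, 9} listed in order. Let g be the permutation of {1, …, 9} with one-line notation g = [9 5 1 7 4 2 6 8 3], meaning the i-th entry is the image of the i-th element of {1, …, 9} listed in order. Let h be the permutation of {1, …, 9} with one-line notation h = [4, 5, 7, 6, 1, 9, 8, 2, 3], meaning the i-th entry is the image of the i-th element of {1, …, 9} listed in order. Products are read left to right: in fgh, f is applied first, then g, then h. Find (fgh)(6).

Chase 6: f(6) = 2; g(2) = 5; h(5) = 1. Hence (fgh)(6) = 1.

1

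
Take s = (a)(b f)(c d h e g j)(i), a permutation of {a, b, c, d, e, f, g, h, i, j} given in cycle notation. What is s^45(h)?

j

h lies in the 6-cycle (c d h e g j).
Powers repeat with period 6 on this cycle, and 45 mod 6 = 3, so s^45(h) = s^3(h).
Stepping 3 places around the cycle: h → e → g → j.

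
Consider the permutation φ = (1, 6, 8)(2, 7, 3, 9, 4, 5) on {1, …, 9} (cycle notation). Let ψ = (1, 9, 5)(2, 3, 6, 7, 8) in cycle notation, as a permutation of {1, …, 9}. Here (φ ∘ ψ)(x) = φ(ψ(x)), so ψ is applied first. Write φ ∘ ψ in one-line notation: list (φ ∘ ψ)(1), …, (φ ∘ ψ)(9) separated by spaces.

4 9 8 5 6 3 1 7 2

(φ ∘ ψ)(x) = φ(ψ(x)). Computing each image: φ(ψ(1)) = φ(9) = 4, φ(ψ(2)) = φ(3) = 9, φ(ψ(3)) = φ(6) = 8, φ(ψ(4)) = φ(4) = 5, φ(ψ(5)) = φ(1) = 6, φ(ψ(6)) = φ(7) = 3, φ(ψ(7)) = φ(8) = 1, φ(ψ(8)) = φ(2) = 7, φ(ψ(9)) = φ(5) = 2.
Hence φ ∘ ψ = [4 9 8 5 6 3 1 7 2].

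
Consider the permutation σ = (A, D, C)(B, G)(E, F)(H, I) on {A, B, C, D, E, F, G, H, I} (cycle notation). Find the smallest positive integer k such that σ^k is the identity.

The disjoint cycles have lengths 3, 2, 2, 2.
The order of σ is the least common multiple of its cycle lengths: lcm(3, 2, 2, 2) = 6.

6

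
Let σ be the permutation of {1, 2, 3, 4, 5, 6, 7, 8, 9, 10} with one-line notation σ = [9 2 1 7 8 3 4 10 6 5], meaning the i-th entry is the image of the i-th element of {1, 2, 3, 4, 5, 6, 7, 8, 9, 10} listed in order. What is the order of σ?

The disjoint-cycle form of σ has cycle lengths 4, 3, 2, 1.
Since disjoint cycles commute, ord(σ) = lcm(4, 3, 2) = 12.

12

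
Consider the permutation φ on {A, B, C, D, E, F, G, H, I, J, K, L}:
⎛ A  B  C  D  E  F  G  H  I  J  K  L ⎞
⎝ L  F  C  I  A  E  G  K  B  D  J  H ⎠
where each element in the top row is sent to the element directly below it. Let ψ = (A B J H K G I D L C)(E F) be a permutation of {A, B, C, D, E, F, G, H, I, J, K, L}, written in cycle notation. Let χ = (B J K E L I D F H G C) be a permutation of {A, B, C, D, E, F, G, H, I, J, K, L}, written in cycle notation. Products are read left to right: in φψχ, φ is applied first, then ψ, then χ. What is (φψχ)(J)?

(φψχ)(J) = χ(ψ(φ(J))). φ(J) = D, then ψ(D) = L, then χ(L) = I, so the result is I.

I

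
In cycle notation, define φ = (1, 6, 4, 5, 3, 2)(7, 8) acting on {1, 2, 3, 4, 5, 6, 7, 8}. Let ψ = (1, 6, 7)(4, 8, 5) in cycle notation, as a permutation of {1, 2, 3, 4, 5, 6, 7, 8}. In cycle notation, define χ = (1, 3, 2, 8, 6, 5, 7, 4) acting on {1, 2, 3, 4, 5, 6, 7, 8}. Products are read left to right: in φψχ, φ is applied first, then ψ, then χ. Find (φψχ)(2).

(φψχ)(2) = χ(ψ(φ(2))). φ(2) = 1, then ψ(1) = 6, then χ(6) = 5, so the result is 5.

5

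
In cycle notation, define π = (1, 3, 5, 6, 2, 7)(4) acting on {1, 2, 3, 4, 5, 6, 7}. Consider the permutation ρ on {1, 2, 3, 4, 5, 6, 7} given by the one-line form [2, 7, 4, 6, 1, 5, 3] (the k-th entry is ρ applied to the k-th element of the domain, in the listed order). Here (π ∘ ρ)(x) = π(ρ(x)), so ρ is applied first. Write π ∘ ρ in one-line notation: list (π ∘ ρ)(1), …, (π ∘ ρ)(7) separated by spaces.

7 1 4 2 3 6 5

(π ∘ ρ)(x) = π(ρ(x)). Computing each image: π(ρ(1)) = π(2) = 7, π(ρ(2)) = π(7) = 1, π(ρ(3)) = π(4) = 4, π(ρ(4)) = π(6) = 2, π(ρ(5)) = π(1) = 3, π(ρ(6)) = π(5) = 6, π(ρ(7)) = π(3) = 5.
Hence π ∘ ρ = [7 1 4 2 3 6 5].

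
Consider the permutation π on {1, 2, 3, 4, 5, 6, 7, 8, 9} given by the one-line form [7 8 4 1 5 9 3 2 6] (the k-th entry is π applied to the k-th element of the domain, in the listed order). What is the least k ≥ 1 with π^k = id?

Decomposing into disjoint cycles gives cycle lengths 4, 2, 2, 1.
The order of π is the least common multiple of its cycle lengths: lcm(4, 2, 2) = 4.

4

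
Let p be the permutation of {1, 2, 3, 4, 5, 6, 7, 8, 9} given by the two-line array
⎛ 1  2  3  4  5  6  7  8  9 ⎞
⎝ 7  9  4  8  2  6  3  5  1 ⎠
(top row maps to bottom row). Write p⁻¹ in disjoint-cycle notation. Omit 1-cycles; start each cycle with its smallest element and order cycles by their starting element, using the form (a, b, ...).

The cycle decomposition of p is (1, 7, 3, 4, 8, 5, 2, 9).
The inverse reverses every cycle; in canonical form, p⁻¹ = (1, 9, 2, 5, 8, 4, 3, 7).

(1, 9, 2, 5, 8, 4, 3, 7)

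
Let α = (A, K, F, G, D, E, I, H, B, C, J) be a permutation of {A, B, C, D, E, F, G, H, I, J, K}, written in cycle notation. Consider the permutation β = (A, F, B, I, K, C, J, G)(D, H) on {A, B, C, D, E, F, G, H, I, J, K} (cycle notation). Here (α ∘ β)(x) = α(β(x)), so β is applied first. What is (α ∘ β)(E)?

β(E) = E, then α(E) = I; composing gives (α ∘ β)(E) = I.

I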